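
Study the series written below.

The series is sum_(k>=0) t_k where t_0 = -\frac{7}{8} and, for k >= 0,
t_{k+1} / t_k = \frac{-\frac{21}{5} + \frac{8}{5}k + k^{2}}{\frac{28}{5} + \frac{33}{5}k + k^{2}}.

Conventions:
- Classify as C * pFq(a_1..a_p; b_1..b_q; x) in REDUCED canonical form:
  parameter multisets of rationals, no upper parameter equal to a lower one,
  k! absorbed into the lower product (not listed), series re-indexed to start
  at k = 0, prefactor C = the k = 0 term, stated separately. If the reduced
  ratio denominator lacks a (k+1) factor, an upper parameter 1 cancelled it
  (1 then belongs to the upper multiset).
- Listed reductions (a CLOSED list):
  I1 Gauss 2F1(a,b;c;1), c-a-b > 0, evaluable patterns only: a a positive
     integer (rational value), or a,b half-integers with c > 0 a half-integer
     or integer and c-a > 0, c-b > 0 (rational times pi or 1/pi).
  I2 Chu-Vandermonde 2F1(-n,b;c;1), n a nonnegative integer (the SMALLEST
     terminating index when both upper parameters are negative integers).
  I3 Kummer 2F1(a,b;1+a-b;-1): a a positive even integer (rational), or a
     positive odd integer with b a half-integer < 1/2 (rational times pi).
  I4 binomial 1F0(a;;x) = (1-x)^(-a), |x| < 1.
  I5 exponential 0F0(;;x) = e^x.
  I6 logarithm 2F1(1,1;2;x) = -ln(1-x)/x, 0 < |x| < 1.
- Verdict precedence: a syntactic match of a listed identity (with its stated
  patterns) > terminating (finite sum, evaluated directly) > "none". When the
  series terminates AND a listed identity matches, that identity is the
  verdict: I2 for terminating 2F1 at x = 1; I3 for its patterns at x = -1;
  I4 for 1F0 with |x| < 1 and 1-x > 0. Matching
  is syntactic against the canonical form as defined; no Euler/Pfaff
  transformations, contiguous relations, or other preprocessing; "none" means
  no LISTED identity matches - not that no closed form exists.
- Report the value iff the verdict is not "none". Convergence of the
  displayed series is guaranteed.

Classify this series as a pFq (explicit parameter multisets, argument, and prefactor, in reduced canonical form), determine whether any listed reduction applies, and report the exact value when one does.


Canonical form: C = -\frac{7}{8} times 2F1 with upper {-\frac{7}{5}, 3}, lower {\frac{28}{5}}, x = 1. Verdict: this is Gauss's theorem (I1) (x = 1: the Gamma ratio telescopes since c-a-b = 4 > 0 and a = 3 in Z>0). Sum: -\frac{6279}{20000}.

Structural cue: t_0 = -\frac{7}{8} here, and the expanded ratio factors over Q; C = -7/8, roots give parameters.
Consecutive-term ratio: r(k) = 1 * (k-\frac{7}{5}) (k+3) / [(k+\frac{28}{5}) (k+1)] - rational in k. x = 1; t_0 = -\frac{7}{8}; negate the roots.


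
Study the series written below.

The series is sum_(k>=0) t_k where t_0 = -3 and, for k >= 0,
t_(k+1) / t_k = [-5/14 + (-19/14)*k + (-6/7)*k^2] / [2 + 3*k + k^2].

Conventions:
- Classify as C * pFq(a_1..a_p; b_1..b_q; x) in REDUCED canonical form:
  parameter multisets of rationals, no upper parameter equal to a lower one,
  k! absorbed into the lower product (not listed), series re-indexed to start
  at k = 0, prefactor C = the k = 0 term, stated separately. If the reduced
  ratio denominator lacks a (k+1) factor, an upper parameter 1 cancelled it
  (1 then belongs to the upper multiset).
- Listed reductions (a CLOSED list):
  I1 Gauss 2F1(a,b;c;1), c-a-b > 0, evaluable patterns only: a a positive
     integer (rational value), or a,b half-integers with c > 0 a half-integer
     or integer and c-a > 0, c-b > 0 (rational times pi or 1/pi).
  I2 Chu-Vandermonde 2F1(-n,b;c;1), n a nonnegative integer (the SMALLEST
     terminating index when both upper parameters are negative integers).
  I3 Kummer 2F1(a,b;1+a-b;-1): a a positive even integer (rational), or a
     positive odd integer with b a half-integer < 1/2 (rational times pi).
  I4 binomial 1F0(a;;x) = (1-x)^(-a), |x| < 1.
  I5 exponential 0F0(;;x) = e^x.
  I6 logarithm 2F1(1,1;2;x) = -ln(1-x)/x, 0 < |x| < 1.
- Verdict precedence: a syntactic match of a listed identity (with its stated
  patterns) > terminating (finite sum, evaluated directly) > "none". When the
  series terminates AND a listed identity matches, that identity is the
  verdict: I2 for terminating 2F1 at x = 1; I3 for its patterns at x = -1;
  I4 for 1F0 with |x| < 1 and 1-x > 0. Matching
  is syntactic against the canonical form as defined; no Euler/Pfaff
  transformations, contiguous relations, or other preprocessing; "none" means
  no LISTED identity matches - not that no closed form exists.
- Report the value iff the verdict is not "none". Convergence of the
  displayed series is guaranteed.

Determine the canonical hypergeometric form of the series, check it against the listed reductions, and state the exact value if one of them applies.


Classification (C = -3): 2F1 with upper {1/3, 5/4}, lower {2}, argument x = -6/7. Verdict: none. Every listed pattern misses the 2F1 form at -6/7, upper {1/3, 5/4}.

First insight: x = (-6/7) and the expanded ratio factors over Q; prefactor -3, roots give parameters.
Consecutive-term ratio: r(k) = (-6/7) * (k+1/3) (k+5/4) / [(k+2) (k+1)] - rational in k, leading ratio (-6/7); with t_0 = -3, classification follows.


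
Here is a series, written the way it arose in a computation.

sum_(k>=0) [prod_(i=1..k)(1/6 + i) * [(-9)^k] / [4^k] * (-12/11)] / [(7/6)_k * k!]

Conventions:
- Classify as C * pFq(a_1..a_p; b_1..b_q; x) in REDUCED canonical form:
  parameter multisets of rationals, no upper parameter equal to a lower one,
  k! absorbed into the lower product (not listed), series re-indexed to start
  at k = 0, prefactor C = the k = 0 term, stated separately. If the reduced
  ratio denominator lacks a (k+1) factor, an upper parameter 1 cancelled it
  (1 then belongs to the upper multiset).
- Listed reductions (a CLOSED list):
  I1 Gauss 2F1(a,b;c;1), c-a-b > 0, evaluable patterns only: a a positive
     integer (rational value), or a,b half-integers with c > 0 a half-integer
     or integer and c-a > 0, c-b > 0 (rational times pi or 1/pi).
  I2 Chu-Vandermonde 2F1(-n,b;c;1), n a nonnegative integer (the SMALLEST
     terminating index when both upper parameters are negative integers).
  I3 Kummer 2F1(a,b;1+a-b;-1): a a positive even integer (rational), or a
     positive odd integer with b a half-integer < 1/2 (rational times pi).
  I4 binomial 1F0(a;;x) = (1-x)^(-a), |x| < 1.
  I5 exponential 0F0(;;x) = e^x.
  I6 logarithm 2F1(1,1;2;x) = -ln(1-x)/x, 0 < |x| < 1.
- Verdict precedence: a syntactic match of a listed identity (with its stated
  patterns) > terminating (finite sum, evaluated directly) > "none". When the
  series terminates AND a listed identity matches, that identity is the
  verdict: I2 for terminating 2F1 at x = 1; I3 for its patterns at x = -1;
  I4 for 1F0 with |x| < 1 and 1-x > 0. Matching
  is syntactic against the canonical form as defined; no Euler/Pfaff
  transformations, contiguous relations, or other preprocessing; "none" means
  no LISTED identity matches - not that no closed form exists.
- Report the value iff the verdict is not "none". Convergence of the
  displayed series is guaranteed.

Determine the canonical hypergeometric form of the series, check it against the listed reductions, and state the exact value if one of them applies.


This is -12/11 * 0F0(-; -; -9/4) in reduced canonical form. Verdict: this is the I5 exponential reduction (the 0F0 exponential series at x = -9/4). Sum: (-12/11) * e^(-9/4).

Structural cue: x = (-9/4) and the parameter 7/6 appears in both the upper and lower lists and cancels.
Adjacent-term ratio: r(k) = (-9/4) * 1 / [(k+1)] - rational in k, leading ratio (-9/4); with t_0 = -12/11, classification follows.


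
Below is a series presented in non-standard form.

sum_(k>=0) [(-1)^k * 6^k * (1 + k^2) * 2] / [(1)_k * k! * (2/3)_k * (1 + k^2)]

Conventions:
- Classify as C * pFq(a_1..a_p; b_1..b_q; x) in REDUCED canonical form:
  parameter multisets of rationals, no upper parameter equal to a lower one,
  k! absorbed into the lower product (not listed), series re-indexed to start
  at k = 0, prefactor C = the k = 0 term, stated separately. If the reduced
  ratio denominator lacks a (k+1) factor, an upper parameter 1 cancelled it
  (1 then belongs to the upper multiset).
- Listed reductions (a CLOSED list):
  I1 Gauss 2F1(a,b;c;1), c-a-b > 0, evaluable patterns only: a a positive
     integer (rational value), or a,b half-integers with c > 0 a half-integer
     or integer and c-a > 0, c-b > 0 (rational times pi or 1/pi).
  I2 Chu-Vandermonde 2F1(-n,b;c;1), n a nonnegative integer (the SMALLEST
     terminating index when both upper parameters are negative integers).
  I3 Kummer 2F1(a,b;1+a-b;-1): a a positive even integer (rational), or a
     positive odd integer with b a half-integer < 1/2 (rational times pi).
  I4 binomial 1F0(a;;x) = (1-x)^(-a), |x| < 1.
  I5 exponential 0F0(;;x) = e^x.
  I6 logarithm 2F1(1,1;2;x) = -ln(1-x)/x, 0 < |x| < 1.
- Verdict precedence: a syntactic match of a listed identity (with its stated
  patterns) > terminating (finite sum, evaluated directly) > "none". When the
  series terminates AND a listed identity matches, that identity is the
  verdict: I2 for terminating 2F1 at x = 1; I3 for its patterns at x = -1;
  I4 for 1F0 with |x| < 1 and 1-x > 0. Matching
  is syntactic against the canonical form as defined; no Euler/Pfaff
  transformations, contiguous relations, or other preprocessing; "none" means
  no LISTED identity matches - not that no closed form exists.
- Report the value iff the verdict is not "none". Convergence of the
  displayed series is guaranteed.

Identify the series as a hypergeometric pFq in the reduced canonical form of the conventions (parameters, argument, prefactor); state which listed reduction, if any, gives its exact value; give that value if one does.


Prefactor 2, argument -6: 0F2 with upper {-} over lower {2/3, 1}. Verdict: none. A 0F2 with upper {-} fits none of I1-I6 at x = -6; the sum runs forever.

Key observation: x = (-6) and the factor k^2 + 1 cancels (top and bottom), leaving C = 2.
Ratio: r(k) = (-6) * 1 / [(k+2/3) (k+1) (k+1)] ; factor over Q: parameters, x = (-6), and C = 2.


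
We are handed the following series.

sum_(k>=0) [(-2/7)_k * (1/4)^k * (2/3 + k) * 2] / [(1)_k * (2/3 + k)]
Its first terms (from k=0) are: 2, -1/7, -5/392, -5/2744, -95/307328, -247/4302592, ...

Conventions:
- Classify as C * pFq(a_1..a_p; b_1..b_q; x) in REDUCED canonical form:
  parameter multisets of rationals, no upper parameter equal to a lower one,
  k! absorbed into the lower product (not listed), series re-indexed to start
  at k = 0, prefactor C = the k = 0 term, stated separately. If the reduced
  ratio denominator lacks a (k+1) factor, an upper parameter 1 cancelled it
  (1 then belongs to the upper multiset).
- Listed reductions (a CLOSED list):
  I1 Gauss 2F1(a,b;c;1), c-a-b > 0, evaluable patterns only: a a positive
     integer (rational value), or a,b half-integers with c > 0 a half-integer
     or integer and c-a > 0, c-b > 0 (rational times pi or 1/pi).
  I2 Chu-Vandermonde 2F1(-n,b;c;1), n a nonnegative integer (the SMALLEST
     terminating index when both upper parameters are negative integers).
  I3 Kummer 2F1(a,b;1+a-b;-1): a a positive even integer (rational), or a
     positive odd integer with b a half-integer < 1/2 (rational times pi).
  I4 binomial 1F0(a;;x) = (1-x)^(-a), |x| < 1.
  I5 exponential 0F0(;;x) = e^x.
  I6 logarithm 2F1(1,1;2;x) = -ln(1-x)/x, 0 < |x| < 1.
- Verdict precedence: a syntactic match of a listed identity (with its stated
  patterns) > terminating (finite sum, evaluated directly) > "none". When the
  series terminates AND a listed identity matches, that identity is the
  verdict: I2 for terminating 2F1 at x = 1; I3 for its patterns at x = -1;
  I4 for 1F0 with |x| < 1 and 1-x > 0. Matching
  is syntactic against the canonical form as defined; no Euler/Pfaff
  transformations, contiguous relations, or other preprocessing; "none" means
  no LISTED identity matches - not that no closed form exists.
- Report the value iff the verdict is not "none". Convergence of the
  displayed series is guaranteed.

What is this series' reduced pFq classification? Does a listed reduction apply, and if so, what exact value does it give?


Reduced: x = 1/4, 1F0, upper = {-2/7}, lower = {-}, C = 2. Verdict at x = 1/4: binomial (I4) matches (the 1F0 binomial series: exponent 2/7, x = 1/4). Its exact value is 2 * (3/4)^(2/7).

First insight: from the first term 2: (1)_k (C = 2) is k! itself.
Term ratio: r(k) = (1/4) * (k-2/7) / [(k+1)] - rational in k, leading ratio (1/4); with t_0 = 2, classification follows.


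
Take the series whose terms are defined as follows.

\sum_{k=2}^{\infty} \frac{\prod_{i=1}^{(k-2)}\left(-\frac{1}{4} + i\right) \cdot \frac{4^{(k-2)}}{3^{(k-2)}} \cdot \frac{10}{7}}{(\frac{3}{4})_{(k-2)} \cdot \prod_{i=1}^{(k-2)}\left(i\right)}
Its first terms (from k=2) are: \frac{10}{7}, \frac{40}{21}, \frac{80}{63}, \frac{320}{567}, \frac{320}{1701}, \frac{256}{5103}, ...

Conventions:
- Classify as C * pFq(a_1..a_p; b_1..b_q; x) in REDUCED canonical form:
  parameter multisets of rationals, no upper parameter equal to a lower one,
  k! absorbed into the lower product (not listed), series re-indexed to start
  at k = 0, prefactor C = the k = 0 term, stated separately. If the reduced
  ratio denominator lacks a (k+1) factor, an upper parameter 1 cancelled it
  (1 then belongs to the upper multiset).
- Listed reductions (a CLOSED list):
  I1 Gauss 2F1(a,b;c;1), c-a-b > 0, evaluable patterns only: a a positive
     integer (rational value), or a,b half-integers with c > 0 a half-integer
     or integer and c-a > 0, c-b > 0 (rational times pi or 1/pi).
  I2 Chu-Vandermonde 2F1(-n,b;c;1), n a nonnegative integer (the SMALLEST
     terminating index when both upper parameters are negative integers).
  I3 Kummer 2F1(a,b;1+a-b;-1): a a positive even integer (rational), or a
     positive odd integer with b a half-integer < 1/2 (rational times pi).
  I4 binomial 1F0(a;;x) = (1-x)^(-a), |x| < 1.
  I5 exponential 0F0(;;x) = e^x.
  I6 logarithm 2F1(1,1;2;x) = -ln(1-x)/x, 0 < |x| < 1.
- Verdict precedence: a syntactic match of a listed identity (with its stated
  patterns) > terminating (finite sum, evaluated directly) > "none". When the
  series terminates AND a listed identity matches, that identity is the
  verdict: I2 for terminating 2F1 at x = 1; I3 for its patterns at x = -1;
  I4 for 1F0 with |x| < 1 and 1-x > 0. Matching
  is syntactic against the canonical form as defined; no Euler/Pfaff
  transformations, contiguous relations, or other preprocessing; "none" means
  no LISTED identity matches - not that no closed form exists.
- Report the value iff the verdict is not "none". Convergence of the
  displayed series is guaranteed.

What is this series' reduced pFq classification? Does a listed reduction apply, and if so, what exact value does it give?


With C = \frac{10}{7}: the canonical form is 0F0(-; -; \frac{4}{3}). Verdict: the exponential series (I5) applies (the 0F0 exponential series at x = \frac{4}{3}). Hence: \frac{10}{7} \cdot e^{\frac{4}{3}}.

First insight: from the first term \frac{10}{7}: the parameter 3/4 appears in both the upper and lower lists and cancels.
Step ratio: r(k) = \frac{4}{3} * 1 / [(k+1)] - poly over poly, x = \frac{4}{3} from leading terms; C = \frac{10}{7} at k = 0.


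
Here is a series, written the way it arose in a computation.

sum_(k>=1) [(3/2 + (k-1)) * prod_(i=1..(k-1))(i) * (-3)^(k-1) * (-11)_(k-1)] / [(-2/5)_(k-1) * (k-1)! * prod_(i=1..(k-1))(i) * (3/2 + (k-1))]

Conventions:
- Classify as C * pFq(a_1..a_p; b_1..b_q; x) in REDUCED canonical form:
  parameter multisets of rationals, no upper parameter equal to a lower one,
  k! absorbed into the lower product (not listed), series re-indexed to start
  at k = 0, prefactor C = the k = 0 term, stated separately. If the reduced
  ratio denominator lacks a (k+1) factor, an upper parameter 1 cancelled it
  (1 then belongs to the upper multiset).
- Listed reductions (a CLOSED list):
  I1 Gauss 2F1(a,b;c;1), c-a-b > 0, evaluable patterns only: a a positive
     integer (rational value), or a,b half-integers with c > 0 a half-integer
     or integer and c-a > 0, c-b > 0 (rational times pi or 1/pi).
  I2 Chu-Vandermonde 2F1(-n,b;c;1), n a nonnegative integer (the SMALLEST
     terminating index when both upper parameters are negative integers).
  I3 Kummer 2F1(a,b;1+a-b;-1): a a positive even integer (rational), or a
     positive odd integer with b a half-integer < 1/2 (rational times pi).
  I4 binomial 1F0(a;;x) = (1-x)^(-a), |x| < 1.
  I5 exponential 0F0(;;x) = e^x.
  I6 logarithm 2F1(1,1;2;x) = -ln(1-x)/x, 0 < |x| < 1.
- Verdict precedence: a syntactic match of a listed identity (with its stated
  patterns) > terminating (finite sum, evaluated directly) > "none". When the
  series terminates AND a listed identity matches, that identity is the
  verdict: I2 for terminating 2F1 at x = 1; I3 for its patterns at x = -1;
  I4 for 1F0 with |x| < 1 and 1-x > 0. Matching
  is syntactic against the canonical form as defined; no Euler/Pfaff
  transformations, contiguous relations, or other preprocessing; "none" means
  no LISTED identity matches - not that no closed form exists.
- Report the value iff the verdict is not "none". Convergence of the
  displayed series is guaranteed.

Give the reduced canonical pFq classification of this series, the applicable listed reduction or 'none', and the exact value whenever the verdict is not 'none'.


x = -3 here; the reduced form reads 1F1, upper {-11}, lower {-2/5}, C = 1. Verdict: terminating - upper -11 stops the sum at k = 11; the 12 terms are added exactly. Value: -7853979736661909/77044903936.

The tell: x = (-3) and the parameter 1 appears in both the upper and lower lists and cancels (alongside the other common factor).
Adjacent-term ratio: r(k) = (-3) * (k-11) / [(k-2/5) (k+1)] ; factor over Q: parameters, x = (-3), and C = 1.


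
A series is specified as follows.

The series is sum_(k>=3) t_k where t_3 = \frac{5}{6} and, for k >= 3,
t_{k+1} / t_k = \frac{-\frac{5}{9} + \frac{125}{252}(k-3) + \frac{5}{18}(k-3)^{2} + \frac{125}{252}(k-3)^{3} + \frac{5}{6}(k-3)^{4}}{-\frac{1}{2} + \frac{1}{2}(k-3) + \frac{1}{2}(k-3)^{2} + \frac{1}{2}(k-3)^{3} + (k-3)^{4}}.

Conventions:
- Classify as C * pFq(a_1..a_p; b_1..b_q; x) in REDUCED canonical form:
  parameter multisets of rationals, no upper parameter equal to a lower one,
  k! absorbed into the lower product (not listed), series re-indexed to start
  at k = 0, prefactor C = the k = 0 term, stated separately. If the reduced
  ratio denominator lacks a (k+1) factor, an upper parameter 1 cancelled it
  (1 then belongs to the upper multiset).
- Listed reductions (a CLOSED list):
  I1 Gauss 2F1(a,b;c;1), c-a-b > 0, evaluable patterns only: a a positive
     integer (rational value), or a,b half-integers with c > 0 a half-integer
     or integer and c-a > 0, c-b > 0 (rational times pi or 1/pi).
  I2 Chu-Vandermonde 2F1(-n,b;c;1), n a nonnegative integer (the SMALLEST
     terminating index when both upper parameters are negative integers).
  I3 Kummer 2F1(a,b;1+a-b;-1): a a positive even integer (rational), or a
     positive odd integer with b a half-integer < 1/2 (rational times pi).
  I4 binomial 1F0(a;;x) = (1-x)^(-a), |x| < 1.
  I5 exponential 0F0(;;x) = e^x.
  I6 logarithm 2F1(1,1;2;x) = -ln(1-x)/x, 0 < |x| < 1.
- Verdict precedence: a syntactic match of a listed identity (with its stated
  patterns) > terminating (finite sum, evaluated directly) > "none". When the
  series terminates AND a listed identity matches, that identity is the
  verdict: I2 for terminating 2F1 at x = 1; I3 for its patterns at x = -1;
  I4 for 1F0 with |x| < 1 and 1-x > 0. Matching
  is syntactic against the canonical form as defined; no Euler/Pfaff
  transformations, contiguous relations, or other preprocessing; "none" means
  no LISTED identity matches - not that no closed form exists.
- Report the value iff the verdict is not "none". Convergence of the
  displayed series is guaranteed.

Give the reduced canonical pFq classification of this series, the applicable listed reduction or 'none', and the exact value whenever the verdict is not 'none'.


Prefactor \frac{5}{6}, argument \frac{5}{6}: 2F1 with upper {-\frac{4}{7}, \frac{7}{6}} over lower {-\frac{1}{2}}. Verdict: no listed reduction: x = \frac{5}{6} and upper {-\frac{4}{7}, \frac{7}{6}} fail every I1-I6 pattern.

The tell: from the first term \frac{5}{6}: factor the ratio over Q (prefactor 5/6): negated roots = parameters.
Ratio: r(k) = \frac{5}{6} * (k-\frac{4}{7}) (k+\frac{7}{6}) / [(k-\frac{1}{2}) (k+1)] ; factor over Q: parameters, x = \frac{5}{6}, and C = \frac{5}{6}.


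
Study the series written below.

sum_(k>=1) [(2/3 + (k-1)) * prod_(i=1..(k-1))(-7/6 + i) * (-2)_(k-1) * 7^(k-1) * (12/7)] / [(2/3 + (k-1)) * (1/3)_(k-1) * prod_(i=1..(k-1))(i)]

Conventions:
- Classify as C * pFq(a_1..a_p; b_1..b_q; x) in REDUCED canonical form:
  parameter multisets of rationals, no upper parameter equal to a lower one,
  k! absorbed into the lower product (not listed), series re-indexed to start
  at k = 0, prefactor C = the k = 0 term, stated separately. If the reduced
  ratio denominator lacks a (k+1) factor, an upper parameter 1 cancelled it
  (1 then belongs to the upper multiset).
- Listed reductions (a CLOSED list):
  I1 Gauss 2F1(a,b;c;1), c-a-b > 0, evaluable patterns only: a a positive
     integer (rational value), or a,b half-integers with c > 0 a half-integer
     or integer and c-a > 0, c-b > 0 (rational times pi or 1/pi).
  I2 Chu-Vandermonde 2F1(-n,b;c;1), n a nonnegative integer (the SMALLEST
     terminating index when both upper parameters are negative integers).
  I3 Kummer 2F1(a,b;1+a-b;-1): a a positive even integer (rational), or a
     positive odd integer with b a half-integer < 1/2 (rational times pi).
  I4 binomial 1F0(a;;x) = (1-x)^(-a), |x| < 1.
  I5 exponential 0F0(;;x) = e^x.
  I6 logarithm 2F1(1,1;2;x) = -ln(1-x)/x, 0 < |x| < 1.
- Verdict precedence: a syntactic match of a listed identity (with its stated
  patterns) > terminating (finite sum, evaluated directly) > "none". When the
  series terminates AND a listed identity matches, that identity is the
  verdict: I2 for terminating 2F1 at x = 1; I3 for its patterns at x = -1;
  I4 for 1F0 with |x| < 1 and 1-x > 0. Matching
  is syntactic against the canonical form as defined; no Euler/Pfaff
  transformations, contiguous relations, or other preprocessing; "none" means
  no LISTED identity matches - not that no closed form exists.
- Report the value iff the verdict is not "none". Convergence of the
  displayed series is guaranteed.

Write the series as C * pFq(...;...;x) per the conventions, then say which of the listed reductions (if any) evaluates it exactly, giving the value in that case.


x = 7 here; the reduced form reads 2F1, upper {-2, -1/6}, lower {1/3}, C = 12/7. Verdict: terminating - no listed pattern fits, but -2 in the upper list cuts the series at k = 2; direct evaluation. Its exact value is -351/28.

The tell: x = 7 and the product of the first k integers (C = 12/7) is k!.
Ratio: r(k) = 7 * (k-2) (k-1/6) / [(k+1/3) (k+1)] ; factor over Q: parameters, x = 7, and C = 12/7.


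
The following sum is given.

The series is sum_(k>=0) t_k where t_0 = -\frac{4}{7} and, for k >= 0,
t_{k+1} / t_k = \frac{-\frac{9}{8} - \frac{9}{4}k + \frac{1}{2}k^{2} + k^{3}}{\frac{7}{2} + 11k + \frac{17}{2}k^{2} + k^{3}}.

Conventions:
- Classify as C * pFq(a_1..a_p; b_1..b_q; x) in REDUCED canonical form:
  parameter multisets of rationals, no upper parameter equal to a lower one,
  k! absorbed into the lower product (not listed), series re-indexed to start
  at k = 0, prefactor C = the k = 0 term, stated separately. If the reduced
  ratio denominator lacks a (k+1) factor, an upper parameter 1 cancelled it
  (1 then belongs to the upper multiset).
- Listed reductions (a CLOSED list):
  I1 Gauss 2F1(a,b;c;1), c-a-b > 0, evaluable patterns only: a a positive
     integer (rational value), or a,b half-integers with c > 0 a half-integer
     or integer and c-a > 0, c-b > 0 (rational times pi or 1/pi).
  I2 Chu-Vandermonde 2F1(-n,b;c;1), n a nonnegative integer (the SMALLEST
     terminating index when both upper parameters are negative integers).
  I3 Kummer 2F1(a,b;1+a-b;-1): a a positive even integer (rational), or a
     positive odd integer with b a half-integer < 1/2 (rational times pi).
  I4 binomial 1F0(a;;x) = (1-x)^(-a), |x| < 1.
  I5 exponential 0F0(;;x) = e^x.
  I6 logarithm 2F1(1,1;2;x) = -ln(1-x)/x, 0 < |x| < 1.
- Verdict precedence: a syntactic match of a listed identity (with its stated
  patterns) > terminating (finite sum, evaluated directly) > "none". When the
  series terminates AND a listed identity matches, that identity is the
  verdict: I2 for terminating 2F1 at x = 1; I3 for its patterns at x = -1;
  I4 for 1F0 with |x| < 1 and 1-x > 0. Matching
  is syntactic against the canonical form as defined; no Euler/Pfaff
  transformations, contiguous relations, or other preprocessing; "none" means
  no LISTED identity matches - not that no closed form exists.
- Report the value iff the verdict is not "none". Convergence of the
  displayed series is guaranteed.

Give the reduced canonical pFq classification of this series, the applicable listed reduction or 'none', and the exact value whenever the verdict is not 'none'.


Prefactor -\frac{4}{7}, argument 1: 2F1 with upper {-\frac{3}{2}, \frac{3}{2}} over lower {7}. Verdict (x = 1): Gauss (I1, half-integer pattern) applies (x = 1; upper {-\frac{3}{2}, \frac{3}{2}} half-integers, c = 7 in the evaluable pattern). Hence: \left(-\frac{8388608}{6621615}\right) / \pi.

First insight: with t_0 = -\frac{4}{7}, roots of the ratio polynomials (C = -4/7, x = 1) are the negated parameters.
Adjacent-term ratio: r(k) = 1 * (k-\frac{3}{2}) (k+\frac{3}{2}) / [(k+7) (k+1)] ; factor over Q: parameters, x = 1, and C = -\frac{4}{7}.


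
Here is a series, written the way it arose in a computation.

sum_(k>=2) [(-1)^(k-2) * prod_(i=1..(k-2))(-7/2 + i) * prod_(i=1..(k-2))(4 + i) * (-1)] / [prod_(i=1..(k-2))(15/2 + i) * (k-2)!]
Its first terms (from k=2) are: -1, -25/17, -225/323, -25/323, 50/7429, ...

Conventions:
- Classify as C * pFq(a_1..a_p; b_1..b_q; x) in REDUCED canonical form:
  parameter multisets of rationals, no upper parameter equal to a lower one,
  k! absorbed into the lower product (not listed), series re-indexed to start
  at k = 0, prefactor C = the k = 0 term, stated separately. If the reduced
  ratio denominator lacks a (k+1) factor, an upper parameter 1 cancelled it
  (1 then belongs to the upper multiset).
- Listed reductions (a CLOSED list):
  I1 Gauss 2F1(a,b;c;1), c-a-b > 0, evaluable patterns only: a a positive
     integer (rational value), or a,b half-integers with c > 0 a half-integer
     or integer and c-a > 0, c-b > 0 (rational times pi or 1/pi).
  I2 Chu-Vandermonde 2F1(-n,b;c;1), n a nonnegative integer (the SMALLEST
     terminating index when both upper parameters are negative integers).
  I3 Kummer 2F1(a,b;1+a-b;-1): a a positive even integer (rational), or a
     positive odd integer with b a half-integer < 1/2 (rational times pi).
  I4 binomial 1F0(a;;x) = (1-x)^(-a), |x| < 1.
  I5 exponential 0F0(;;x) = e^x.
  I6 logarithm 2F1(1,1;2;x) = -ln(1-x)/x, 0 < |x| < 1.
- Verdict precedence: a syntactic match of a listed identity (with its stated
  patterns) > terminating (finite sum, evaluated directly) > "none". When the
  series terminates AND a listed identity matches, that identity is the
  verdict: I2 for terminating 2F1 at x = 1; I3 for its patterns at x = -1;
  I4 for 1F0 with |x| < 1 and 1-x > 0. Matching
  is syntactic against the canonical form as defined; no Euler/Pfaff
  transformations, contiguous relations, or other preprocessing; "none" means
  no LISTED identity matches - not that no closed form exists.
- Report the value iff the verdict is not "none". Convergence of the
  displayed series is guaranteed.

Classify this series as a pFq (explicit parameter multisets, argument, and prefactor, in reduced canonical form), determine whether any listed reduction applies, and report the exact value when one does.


This is -1 * 2F1(-5/2, 5; 17/2; -1) in reduced canonical form. Verdict: Kummer (I3) matches (x = -1; c = 17/2 equals 1+a-b for upper {-5/2, 5}: listed pattern). Exact value: (-135135/131072) * pi.

First insight: t_0 = -1 here, and the running product (C = -1, x = -1) telescopes to a rising factorial.
Term ratio: r(k) = (-1) * (k-5/2) (k+5) / [(k+17/2) (k+1)] - poly over poly, x = (-1) from leading terms; C = -1 at k = 0.


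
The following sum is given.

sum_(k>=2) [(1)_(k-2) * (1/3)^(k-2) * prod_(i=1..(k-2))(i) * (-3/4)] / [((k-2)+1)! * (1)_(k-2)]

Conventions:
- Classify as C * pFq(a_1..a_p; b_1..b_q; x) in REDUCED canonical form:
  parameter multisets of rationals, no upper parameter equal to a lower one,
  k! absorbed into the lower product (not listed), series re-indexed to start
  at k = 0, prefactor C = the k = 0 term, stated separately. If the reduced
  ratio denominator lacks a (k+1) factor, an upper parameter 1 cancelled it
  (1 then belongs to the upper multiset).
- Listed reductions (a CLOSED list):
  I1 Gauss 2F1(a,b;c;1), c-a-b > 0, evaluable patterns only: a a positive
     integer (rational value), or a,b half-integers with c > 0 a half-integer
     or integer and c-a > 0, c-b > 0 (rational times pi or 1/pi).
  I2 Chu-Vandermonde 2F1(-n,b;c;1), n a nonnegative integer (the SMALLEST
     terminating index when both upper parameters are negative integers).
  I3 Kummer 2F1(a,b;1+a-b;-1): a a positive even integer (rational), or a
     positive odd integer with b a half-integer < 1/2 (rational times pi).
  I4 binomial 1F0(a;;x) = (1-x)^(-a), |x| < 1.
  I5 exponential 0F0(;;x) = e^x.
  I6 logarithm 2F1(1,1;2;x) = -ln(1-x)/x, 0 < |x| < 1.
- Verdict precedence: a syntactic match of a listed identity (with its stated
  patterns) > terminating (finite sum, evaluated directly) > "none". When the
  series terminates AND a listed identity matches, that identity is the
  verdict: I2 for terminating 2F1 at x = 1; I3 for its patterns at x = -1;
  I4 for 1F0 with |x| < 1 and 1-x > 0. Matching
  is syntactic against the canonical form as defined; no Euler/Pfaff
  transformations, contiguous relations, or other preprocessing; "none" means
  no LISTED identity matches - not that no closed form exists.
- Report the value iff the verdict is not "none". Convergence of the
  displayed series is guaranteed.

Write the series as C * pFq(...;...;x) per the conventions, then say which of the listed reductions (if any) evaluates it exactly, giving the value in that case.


Prefactor -3/4, argument 1/3: 2F1 with upper {1, 1} over lower {2}. Verdict: this is the I6 logarithm reduction (the logarithm: parameters (1,1;2), x = 1/3). Exact value: (9/4) * ln(2/3).

Key observation: from the first term -3/4: the running product (C = -3/4) telescopes to a rising factorial.
Ratio: r(k) = (1/3) * (k+1) (k+1) / [(k+2) (k+1)] - poly over poly, x = (1/3) from leading terms; C = -3/4 at k = 0.


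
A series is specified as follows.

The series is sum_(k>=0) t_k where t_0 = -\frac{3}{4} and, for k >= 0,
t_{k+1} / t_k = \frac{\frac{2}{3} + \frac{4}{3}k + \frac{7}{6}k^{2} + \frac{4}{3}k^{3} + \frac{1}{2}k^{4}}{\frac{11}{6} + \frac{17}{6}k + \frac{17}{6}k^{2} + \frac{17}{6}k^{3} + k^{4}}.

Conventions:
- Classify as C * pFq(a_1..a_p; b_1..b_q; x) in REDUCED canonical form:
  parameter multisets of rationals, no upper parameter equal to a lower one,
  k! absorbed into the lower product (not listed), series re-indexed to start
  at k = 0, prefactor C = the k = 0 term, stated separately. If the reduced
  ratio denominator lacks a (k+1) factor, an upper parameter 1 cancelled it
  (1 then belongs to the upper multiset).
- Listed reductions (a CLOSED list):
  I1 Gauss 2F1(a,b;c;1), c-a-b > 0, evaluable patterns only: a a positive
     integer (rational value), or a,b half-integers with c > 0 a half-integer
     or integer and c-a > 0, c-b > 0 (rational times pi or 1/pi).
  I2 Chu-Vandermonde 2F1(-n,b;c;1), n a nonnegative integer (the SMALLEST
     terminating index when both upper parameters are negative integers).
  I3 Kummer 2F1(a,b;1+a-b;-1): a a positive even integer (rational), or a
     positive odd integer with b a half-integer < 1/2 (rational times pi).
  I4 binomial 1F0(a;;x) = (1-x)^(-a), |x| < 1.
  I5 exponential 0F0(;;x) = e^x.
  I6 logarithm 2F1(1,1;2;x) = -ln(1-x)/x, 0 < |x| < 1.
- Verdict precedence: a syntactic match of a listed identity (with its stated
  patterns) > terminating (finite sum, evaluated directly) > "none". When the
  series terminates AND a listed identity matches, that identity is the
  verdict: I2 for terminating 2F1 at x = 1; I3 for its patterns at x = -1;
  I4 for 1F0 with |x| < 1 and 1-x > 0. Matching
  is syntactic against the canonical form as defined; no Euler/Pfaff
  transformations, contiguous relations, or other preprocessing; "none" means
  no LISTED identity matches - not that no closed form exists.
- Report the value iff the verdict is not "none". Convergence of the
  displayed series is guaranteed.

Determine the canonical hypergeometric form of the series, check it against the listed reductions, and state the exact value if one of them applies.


Key step: x = \frac{1}{2} and cancel k^2 + 1 from the displayed ratio first; then C = -3/4.
Ratio: r(k) = \frac{1}{2} * (k+\frac{2}{3}) (k+2) / [(k+\frac{11}{6}) (k+1)] - rational in k. x = \frac{1}{2}; t_0 = -\frac{3}{4}; negate the roots.

Reduced: x = \frac{1}{2}, 2F1, upper = {\frac{2}{3}, 2}, lower = {\frac{11}{6}}, C = -\frac{3}{4}. Verdict: none (x = \frac{1}{2}): each listed identity misses the multisets {\frac{2}{3}, 2} ; {\frac{11}{6}}.


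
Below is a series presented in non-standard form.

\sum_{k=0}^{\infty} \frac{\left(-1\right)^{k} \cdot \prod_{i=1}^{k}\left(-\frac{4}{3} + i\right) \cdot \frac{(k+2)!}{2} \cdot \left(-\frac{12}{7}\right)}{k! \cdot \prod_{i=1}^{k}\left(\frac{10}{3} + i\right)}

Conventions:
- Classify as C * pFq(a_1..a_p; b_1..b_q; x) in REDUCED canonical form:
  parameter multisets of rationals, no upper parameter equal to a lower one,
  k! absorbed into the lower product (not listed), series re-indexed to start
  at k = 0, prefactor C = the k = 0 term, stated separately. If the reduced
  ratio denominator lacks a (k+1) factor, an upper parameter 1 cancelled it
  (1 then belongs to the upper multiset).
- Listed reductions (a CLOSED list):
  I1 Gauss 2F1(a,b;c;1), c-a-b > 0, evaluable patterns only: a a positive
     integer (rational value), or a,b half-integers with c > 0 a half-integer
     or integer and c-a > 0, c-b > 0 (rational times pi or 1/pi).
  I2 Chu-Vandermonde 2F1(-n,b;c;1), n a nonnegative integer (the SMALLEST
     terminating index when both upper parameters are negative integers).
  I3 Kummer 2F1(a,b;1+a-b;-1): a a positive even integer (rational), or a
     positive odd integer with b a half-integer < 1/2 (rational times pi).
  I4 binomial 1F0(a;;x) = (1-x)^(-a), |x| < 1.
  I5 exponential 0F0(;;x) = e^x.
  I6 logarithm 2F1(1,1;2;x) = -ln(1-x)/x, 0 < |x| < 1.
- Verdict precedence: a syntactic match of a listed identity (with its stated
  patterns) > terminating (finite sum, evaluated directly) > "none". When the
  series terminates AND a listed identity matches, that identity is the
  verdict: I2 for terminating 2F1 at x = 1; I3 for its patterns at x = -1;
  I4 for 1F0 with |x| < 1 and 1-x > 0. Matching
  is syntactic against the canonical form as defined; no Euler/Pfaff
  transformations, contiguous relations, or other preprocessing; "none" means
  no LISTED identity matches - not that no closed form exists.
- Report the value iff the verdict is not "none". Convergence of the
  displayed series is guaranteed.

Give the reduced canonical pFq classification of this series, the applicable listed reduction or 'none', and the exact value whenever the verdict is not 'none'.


With C = -\frac{12}{7}: the canonical form is 2F1(-\frac{1}{3}, 3; \frac{13}{3}; -1). Verdict: none. Every listed pattern misses the 2F1 form at -1, upper {-\frac{1}{3}, 3}.

Key observation: t_0 being -\frac{12}{7}, the lower running product (prefactor -12/7) is a rising factorial.
Adjacent-term ratio: r(k) = -1 * (k-\frac{1}{3}) (k+3) / [(k+\frac{13}{3}) (k+1)] - rational; roots negated = parameters, x = -1, C = -\frac{12}{7}.


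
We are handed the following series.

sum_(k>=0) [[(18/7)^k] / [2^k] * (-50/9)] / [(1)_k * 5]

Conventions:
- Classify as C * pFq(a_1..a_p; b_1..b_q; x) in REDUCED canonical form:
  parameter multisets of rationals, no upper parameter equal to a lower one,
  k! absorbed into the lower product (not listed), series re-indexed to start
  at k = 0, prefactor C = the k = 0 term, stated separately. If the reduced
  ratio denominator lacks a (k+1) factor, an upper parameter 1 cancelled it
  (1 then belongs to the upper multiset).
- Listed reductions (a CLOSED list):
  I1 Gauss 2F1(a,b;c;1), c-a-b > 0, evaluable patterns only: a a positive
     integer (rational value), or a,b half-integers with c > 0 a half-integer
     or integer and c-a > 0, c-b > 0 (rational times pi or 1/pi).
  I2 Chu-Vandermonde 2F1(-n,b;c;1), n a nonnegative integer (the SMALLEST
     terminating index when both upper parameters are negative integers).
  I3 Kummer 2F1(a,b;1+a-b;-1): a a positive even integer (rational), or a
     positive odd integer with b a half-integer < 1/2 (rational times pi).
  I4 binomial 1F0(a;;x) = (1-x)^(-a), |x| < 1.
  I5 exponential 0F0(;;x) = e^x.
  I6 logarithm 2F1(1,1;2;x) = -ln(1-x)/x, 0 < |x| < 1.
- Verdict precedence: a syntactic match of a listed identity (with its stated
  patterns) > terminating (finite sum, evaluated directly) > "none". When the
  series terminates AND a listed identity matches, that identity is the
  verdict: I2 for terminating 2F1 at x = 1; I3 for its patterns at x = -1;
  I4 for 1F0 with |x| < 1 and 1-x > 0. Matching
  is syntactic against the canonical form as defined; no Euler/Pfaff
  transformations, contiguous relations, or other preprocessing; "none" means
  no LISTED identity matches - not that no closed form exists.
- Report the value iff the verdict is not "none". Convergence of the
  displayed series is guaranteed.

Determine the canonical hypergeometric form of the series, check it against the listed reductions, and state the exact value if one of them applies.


x = 9/7 here; the reduced form reads 0F0, upper {-}, lower {-}, C = -10/9. Verdict: the I5 exponential reduction fires (the 0F0 exponential series at x = 9/7). Its exact value is (-10/9) * e^(9/7).

First insight: t_0 = -10/9 here, and (1)_k (C = -10/9, x = 9/7) is k! itself.
Ratio: r(k) = (9/7) * 1 / [(k+1)] - rational; roots negated = parameters, x = (9/7), C = -10/9.


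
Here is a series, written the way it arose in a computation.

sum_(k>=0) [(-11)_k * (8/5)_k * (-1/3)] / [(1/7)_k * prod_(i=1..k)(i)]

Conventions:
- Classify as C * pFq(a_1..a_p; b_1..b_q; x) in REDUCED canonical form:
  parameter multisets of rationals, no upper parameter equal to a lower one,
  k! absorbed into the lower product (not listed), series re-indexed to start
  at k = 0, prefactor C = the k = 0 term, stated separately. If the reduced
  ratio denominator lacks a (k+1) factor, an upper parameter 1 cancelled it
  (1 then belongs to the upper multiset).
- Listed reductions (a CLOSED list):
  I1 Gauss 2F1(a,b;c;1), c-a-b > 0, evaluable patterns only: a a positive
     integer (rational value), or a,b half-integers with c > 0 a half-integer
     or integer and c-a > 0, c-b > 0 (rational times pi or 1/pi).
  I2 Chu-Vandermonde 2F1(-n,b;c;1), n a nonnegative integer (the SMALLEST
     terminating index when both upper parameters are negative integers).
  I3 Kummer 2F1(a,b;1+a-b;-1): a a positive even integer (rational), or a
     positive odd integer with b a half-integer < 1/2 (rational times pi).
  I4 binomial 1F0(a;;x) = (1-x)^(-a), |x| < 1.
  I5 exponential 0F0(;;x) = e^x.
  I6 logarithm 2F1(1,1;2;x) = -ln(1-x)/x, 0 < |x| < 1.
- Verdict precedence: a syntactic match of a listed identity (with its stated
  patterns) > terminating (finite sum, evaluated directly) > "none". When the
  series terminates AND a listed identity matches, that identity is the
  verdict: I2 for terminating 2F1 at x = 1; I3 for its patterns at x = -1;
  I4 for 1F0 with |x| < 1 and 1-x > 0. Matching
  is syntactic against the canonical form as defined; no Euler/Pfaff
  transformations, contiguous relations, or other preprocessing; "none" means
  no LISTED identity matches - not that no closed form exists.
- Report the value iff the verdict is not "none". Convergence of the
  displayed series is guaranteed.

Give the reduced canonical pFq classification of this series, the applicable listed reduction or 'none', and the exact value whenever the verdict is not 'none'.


x = 1 here; the reduced form reads 2F1, upper {-11, 8/5}, lower {1/7}, C = -1/3. Verdict (x = 1): the Chu-Vandermonde identity I2 applies (terminating 2F1 at x = 1 with n = 11, b = 8/5, c = 1/7). Hence: -49530892212399/2161547851562500.

Key observation: x = 1 and the product of the first k integers (C = -1/3, x = 1) is k!.
Adjacent-term ratio: r(k) = 1 * (k-11) (k+8/5) / [(k+1/7) (k+1)] - rational in k. x = 1; t_0 = -1/3; negate the roots.
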